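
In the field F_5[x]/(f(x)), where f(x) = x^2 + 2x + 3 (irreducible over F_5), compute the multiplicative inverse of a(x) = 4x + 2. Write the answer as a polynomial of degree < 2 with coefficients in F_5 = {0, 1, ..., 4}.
a(x)^(-1) ≡ x + 4 (mod f(x))

Since f is irreducible over F_5, F_5[x]/(f) is a field and a(x) ≠ 0 has an inverse. Apply the extended Euclidean algorithm to f(x) and a(x) in F_5[x]: f(x) = (4x + 1)·a(x) + (1). The last nonzero remainder is the constant 1 = gcd(f, a) in F_5. Back-substituting through the division chain expresses 1 = s(x)·a(x) + t(x)·f(x) with s(x) ≡ x + 4 (mod f), so a(x)^(-1) ≡ s(x) = x + 4 (mod f). Check: (4x + 2)·(x + 4) = 4x^2 + 3x + 3 ≡ 1 (mod x^2 + 2x + 3).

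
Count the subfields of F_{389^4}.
F_{389^4} has 3 subfields

The subfields of F_{p^n} are exactly the fields F_{p^d} for d | n (each is the fixed field of the unique index-d subgroup of Gal(F_{p^n}/F_p) ≅ Z/nZ). The divisors of n = 4 are {1, 2, 4}, giving 3 subfields: F_{389^1}, F_{389^2}, F_{389^4}.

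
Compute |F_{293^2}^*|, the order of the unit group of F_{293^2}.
|F_{293^2}^*| = 85848

F_{293^2} has 293^2 = 85849 elements; its multiplicative group consists of all nonzero elements, so |F_{293^2}^*| = 85849 - 1 = 85848. (It is cyclic since any finite subgroup of the multiplicative group of a field is cyclic.)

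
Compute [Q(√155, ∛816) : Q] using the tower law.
[Q(√155, ∛816) : Q] = 6

Let L = Q(√155, ∛816). Since Q(√155) ⊂ L and [Q(√155):Q] = 2, the tower law gives 2 | [L:Q]. Likewise Q(∛816) ⊂ L with [Q(∛816):Q] = 3 (because 816 is not a perfect cube), so 3 | [L:Q]. As gcd(2,3) = 1, [L:Q] is divisible by 6. Conversely L is generated over Q by √155 and ∛816, so [L:Q] ≤ 2·3 = 6. Therefore [Q(√155, ∛816) : Q] = 6.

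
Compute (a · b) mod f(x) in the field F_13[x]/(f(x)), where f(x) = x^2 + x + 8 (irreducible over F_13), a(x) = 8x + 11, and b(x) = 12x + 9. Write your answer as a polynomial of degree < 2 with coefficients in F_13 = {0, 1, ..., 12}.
a · b ≡ 4x + 7 (mod f(x))

Multiply in F_13[x]: a(x)·b(x) = (8x + 11)·(12x + 9) = 5x^2 + 9x + 8. This has degree ≥ 2, so divide by f(x) over F_13: 5x^2 + 9x + 8 = (5)·(x^2 + x + 8) + (4x + 7). Hence a·b ≡ 4x + 7 (mod f). (F_13[x]/(f) is a field with 13^2 = 169 elements since f is irreducible of degree 2.)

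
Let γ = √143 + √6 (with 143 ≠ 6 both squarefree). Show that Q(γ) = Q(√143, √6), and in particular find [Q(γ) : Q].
[Q(γ) : Q] = 4 (equivalently, Q(γ) = Q(√143, √6))

Obviously Q(γ) ⊆ Q(√143, √6), and [Q(√143, √6):Q] = 4 (since 143, 6 are distinct squarefree integers > 1 with 858 not a perfect square). To show equality we compute the minimal polynomial of γ. From γ = √143 + √6: γ^2 = 143 + 2√(858) + 6 = 149 + 2√(858), so γ^2 - 149 = 2√(858); squaring, (γ^2 - 149)^2 = 4·858, i.e. γ^4 - 298γ^2 + 22201 - 3432 = 0, i.e. γ^4 - 298γ^2 + 18769 = 0. So γ is a root of x^4 - 298x^2 + 18769. This polynomial is irreducible over Q: it has no rational root (each ±√143 ± √6 is irrational), and any factorization into two quadratics over Q would force √(858) ∈ Q (pairing opposite roots) or √143, √6 ∈ Q (other pairings), all impossible. Hence [Q(γ):Q] = 4 = [Q(√143, √6):Q], so Q(γ) = Q(√143, √6).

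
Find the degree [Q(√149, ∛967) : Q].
[Q(√149, ∛967) : Q] = 6

Let L = Q(√149, ∛967). Since Q(√149) ⊂ L and [Q(√149):Q] = 2, the tower law gives 2 | [L:Q]. Likewise Q(∛967) ⊂ L with [Q(∛967):Q] = 3 (because 967 is not a perfect cube), so 3 | [L:Q]. As gcd(2,3) = 1, [L:Q] is divisible by 6. Conversely L is generated over Q by √149 and ∛967, so [L:Q] ≤ 2·3 = 6. Therefore [Q(√149, ∛967) : Q] = 6.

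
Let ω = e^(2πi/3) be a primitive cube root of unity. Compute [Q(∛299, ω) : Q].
[Q(∛299, ω) : Q] = 6

[Q(∛299):Q] = 3 (min poly x^3 - 299, irreducible since 299 is not a perfect cube). [Q(ω):Q] = 2 (min poly x^2 + x + 1). Since Q(∛299) ⊂ R and ω ∉ R, we have ω ∉ Q(∛299), so x^2 + x + 1 remains irreducible over Q(∛299) and [Q(∛299, ω) : Q(∛299)] = 2. By the tower law, [Q(∛299, ω) : Q] = 3 · 2 = 6. (In fact Q(∛299, ω) is the splitting field of x^3 - 299 over Q.)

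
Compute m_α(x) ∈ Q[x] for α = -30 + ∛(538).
m_α(x) = x^3 + 90x^2 + 2700x + 26462

Set β = α + 30 = ∛(538), so β^3 = 538. Then (α + 30)^3 - 538 = 0, i.e. α is a root of g(x) = (x + 30)^3 - 538 = x^3 + 90x^2 + 2700x + 26462. Since g(x) = h(x + 30) where h(x) = x^3 - 538, and h is irreducible over Q (because 538 is not a perfect cube, so h has no rational root, and a monic cubic with no rational root is irreducible), g is also irreducible (irreducibility is preserved under the substitution x → x + 30). Hence m_α(x) = x^3 + 90x^2 + 2700x + 26462.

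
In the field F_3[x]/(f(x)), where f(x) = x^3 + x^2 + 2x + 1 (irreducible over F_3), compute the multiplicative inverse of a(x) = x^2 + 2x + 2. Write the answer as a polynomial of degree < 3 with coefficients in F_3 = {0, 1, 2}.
a(x)^(-1) ≡ x^2 + x (mod f(x))

Since f is irreducible over F_3, F_3[x]/(f) is a field and a(x) ≠ 0 has an inverse. Apply the extended Euclidean algorithm to f(x) and a(x) in F_3[x]: f(x) = (x + 2)·a(x) + (2x);  a(x) = (2x + 1)·(2x) + (2). The last nonzero remainder is the constant 2 = gcd(f, a) in F_3. Back-substituting through the division chain expresses 2 = s(x)·a(x) + t(x)·f(x) with s(x) ≡ 2x^2 + 2x (mod f), so (2x^2 + 2x)·a(x) ≡ 2 (mod f). Multiplying by 2^(-1) ≡ 2 in F_3 gives a(x)^(-1) ≡ 2·(2x^2 + 2x) ≡ x^2 + x (mod f). Check: (x^2 + 2x + 2)·(x^2 + x) = x^4 + x^2 + 2x ≡ 1 (mod x^3 + x^2 + 2x + 1).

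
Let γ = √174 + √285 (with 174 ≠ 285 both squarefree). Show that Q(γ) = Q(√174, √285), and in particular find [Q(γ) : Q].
[Q(γ) : Q] = 4 (equivalently, Q(γ) = Q(√174, √285))

Obviously Q(γ) ⊆ Q(√174, √285), and [Q(√174, √285):Q] = 4 (since 174, 285 are distinct squarefree integers > 1 with 49590 not a perfect square). To show equality we compute the minimal polynomial of γ. From γ = √174 + √285: γ^2 = 174 + 2√(49590) + 285 = 459 + 2√(49590), so γ^2 - 459 = 2√(49590); squaring, (γ^2 - 459)^2 = 4·49590, i.e. γ^4 - 918γ^2 + 210681 - 198360 = 0, i.e. γ^4 - 918γ^2 + 12321 = 0. So γ is a root of x^4 - 918x^2 + 12321. This polynomial is irreducible over Q: it has no rational root (each ±√174 ± √285 is irrational), and any factorization into two quadratics over Q would force √(49590) ∈ Q (pairing opposite roots) or √174, √285 ∈ Q (other pairings), all impossible. Hence [Q(γ):Q] = 4 = [Q(√174, √285):Q], so Q(γ) = Q(√174, √285).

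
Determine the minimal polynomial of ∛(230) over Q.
m_α(x) = x^3 - 230

α satisfies α^3 = 230, so x^3 - 230 annihilates α. By the rational root test, a rational root p/q (in lowest terms) of x^3 - 230 would satisfy p^3 = 230 q^3, forcing q = 1 and p^3 = 230; but 230 is not a perfect cube, contradiction. A monic cubic over Q with no rational root is irreducible (any nontrivial factorization would include a linear factor). Hence x^3 - 230 is the minimal polynomial of α, and in particular [Q(α):Q] = 3.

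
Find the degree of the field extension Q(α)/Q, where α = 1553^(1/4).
[Q(α):Q] = 4

α is a root of x^4 - 1553. By Eisenstein's criterion at the prime p = 1553 (which divides the constant term 1553 but p^2 = 2411809 does not, since 1553 is squarefree), x^4 - 1553 is irreducible over Q. Hence [Q(α):Q] = 4.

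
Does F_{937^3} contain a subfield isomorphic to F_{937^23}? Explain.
No: F_{937^23} is not a subfield of F_{937^3}

F_{p^m} embeds in F_{p^n} iff m | n. Here 23 ∤ 3 (since 3 = 0·23 + 3 with remainder 3 ≠ 0), so F_{937^23} is not a subfield of F_{937^3}. Equivalently: if it were, the tower law would give 23 = [F_{937^23}:F_937] dividing [F_{937^3}:F_937] = 3, contradiction.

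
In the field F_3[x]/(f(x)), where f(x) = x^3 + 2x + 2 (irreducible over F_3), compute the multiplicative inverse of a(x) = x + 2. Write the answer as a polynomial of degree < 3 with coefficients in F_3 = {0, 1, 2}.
a(x)^(-1) ≡ x^2 + x (mod f(x))

Since f is irreducible over F_3, F_3[x]/(f) is a field and a(x) ≠ 0 has an inverse. Apply the extended Euclidean algorithm to f(x) and a(x) in F_3[x]: f(x) = (x^2 + x)·a(x) + (2). The last nonzero remainder is the constant 2 = gcd(f, a) in F_3. Back-substituting through the division chain expresses 2 = s(x)·a(x) + t(x)·f(x) with s(x) ≡ 2x^2 + 2x (mod f), so (2x^2 + 2x)·a(x) ≡ 2 (mod f). Multiplying by 2^(-1) ≡ 2 in F_3 gives a(x)^(-1) ≡ 2·(2x^2 + 2x) ≡ x^2 + x (mod f). Check: (x + 2)·(x^2 + x) = x^3 + 2x ≡ 1 (mod x^3 + 2x + 2).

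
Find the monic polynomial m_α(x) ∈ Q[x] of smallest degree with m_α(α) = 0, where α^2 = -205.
m_α(x) = x^2 + 205

α satisfies α^2 + 205 = 0, so x^2 + 205 annihilates α. Since d = -205 is squarefree and ≠ 1, it is not a perfect square in Q, so x^2 + 205 has no rational root and is therefore irreducible over Q (a degree-2 polynomial over a field is irreducible iff it has no root). Hence m_α(x) = x^2 + 205.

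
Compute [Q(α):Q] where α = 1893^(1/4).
[Q(α):Q] = 4

α is a root of x^4 - 1893. By Eisenstein's criterion at the prime p = 3 (which divides the constant term 1893 but p^2 = 9 does not, since 1893 is squarefree), x^4 - 1893 is irreducible over Q. Hence [Q(α):Q] = 4.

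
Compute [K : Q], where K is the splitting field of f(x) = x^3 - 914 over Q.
[K : Q] = 6

The roots of x^3 - 914 are ∛914, ω∛914, ω^2∛914 where ω = e^(2πi/3) is a primitive cube root of unity, so K = Q(∛914, ω). Now [Q(∛914):Q] = 3 (since 914 is not a perfect cube, x^3 - 914 is irreducible) and [Q(ω):Q] = 2. Both 2 and 3 divide [K:Q], and [K:Q] ≤ 3·2 = 6, so [K:Q] = 6. (Equivalently: Q(∛914) ⊂ R but ω ∉ R, so [K : Q(∛914)] = 2.)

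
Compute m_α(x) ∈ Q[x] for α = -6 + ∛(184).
m_α(x) = x^3 + 18x^2 + 108x + 32

Set β = α + 6 = ∛(184), so β^3 = 184. Then (α + 6)^3 - 184 = 0, i.e. α is a root of g(x) = (x + 6)^3 - 184 = x^3 + 18x^2 + 108x + 32. Since g(x) = h(x + 6) where h(x) = x^3 - 184, and h is irreducible over Q (because 184 is not a perfect cube, so h has no rational root, and a monic cubic with no rational root is irreducible), g is also irreducible (irreducibility is preserved under the substitution x → x + 6). Hence m_α(x) = x^3 + 18x^2 + 108x + 32.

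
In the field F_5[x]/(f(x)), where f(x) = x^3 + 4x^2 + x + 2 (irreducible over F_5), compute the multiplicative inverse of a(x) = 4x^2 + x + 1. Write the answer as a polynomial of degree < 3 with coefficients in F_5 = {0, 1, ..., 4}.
a(x)^(-1) ≡ 2x^2 + x + 4 (mod f(x))

Since f is irreducible over F_5, F_5[x]/(f) is a field and a(x) ≠ 0 has an inverse. Apply the extended Euclidean algorithm to f(x) and a(x) in F_5[x]: f(x) = (4x)·a(x) + (2x + 2);  a(x) = (2x + 1)·(2x + 2) + (4). The last nonzero remainder is the constant 4 = gcd(f, a) in F_5. Back-substituting through the division chain expresses 4 = s(x)·a(x) + t(x)·f(x) with s(x) ≡ 3x^2 + 4x + 1 (mod f), so (3x^2 + 4x + 1)·a(x) ≡ 4 (mod f). Multiplying by 4^(-1) ≡ 4 in F_5 gives a(x)^(-1) ≡ 4·(3x^2 + 4x + 1) ≡ 2x^2 + x + 4 (mod f). Check: (4x^2 + x + 1)·(2x^2 + x + 4) = 3x^4 + x^3 + 4x^2 + 4 ≡ 1 (mod x^3 + 4x^2 + x + 2).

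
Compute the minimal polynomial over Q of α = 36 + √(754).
m_α(x) = x^2 - 72x + 542

From α - 36 = √(754), squaring gives (α - 36)^2 = 754, i.e. α^2 - 72α + 1296 = 754, so α^2 - 72α + 542 = 0. The discriminant of x^2 - 72x + 542 is (-72)^2 - 4·(542) = 5184 - 2168 = 3016, and 4·(754) is not a perfect square in Q since 754 is squarefree and ≠ 1. Hence x^2 - 72x + 542 is irreducible over Q and is the minimal polynomial of α.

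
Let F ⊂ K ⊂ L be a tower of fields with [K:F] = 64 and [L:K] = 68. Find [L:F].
[L:F] = 4352

The tower law says that for any tower of field extensions F ⊂ K ⊂ L with finite degrees, [L:F] = [L:K] · [K:F]. Here this gives [L:F] = 68 · 64 = 4352.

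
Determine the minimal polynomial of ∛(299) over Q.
m_α(x) = x^3 - 299

α satisfies α^3 = 299, so x^3 - 299 annihilates α. By the rational root test, a rational root p/q (in lowest terms) of x^3 - 299 would satisfy p^3 = 299 q^3, forcing q = 1 and p^3 = 299; but 299 is not a perfect cube, contradiction. A monic cubic over Q with no rational root is irreducible (any nontrivial factorization would include a linear factor). Hence x^3 - 299 is the minimal polynomial of α, and in particular [Q(α):Q] = 3.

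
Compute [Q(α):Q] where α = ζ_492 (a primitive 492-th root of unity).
[Q(α):Q] = 160

The minimal polynomial of ζ_492 over Q is the 492-th cyclotomic polynomial Φ_492(x), which is irreducible over Q and has degree φ(492) = 160. Hence [Q(α):Q] = φ(492) = 160.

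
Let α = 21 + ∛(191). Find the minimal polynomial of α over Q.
m_α(x) = x^3 - 63x^2 + 1323x - 9452

Set β = α - 21 = ∛(191), so β^3 = 191. Then (α - 21)^3 - 191 = 0, i.e. α is a root of g(x) = (x - 21)^3 - 191 = x^3 - 63x^2 + 1323x - 9452. Since g(x) = h(x - 21) where h(x) = x^3 - 191, and h is irreducible over Q (because 191 is not a perfect cube, so h has no rational root, and a monic cubic with no rational root is irreducible), g is also irreducible (irreducibility is preserved under the substitution x → x - 21). Hence m_α(x) = x^3 - 63x^2 + 1323x - 9452.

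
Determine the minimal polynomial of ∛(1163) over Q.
m_α(x) = x^3 - 1163

α satisfies α^3 = 1163, so x^3 - 1163 annihilates α. By the rational root test, a rational root p/q (in lowest terms) of x^3 - 1163 would satisfy p^3 = 1163 q^3, forcing q = 1 and p^3 = 1163; but 1163 is not a perfect cube, contradiction. A monic cubic over Q with no rational root is irreducible (any nontrivial factorization would include a linear factor). Hence x^3 - 1163 is the minimal polynomial of α, and in particular [Q(α):Q] = 3.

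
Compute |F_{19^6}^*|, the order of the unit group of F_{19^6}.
|F_{19^6}^*| = 47045880

F_{19^6} has 19^6 = 47045881 elements; its multiplicative group consists of all nonzero elements, so |F_{19^6}^*| = 47045881 - 1 = 47045880. (It is cyclic since any finite subgroup of the multiplicative group of a field is cyclic.)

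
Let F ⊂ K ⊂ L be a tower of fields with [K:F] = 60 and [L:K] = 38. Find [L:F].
[L:F] = 2280

The tower law says that for any tower of field extensions F ⊂ K ⊂ L with finite degrees, [L:F] = [L:K] · [K:F]. Here this gives [L:F] = 38 · 60 = 2280.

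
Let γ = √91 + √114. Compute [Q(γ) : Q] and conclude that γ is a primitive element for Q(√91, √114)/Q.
[Q(γ) : Q] = 4 (equivalently, Q(γ) = Q(√91, √114))

Obviously Q(γ) ⊆ Q(√91, √114), and [Q(√91, √114):Q] = 4 (since 91, 114 are distinct squarefree integers > 1 with 10374 not a perfect square). To show equality we compute the minimal polynomial of γ. From γ = √91 + √114: γ^2 = 91 + 2√(10374) + 114 = 205 + 2√(10374), so γ^2 - 205 = 2√(10374); squaring, (γ^2 - 205)^2 = 4·10374, i.e. γ^4 - 410γ^2 + 42025 - 41496 = 0, i.e. γ^4 - 410γ^2 + 529 = 0. So γ is a root of x^4 - 410x^2 + 529. This polynomial is irreducible over Q: it has no rational root (each ±√91 ± √114 is irrational), and any factorization into two quadratics over Q would force √(10374) ∈ Q (pairing opposite roots) or √91, √114 ∈ Q (other pairings), all impossible. Hence [Q(γ):Q] = 4 = [Q(√91, √114):Q], so Q(γ) = Q(√91, √114).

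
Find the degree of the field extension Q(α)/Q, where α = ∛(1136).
[Q(α):Q] = 3

The minimal polynomial of α is x^3 - 1136, irreducible over Q since 1136 is not a perfect cube (so x^3 - 1136 has no rational root). Hence [Q(α):Q] = deg(m_α) = 3.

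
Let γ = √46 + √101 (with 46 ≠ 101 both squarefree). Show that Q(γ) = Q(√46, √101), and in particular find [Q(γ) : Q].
[Q(γ) : Q] = 4 (equivalently, Q(γ) = Q(√46, √101))

Obviously Q(γ) ⊆ Q(√46, √101), and [Q(√46, √101):Q] = 4 (since 46, 101 are distinct squarefree integers > 1 with 4646 not a perfect square). To show equality we compute the minimal polynomial of γ. From γ = √46 + √101: γ^2 = 46 + 2√(4646) + 101 = 147 + 2√(4646), so γ^2 - 147 = 2√(4646); squaring, (γ^2 - 147)^2 = 4·4646, i.e. γ^4 - 294γ^2 + 21609 - 18584 = 0, i.e. γ^4 - 294γ^2 + 3025 = 0. So γ is a root of x^4 - 294x^2 + 3025. This polynomial is irreducible over Q: it has no rational root (each ±√46 ± √101 is irrational), and any factorization into two quadratics over Q would force √(4646) ∈ Q (pairing opposite roots) or √46, √101 ∈ Q (other pairings), all impossible. Hence [Q(γ):Q] = 4 = [Q(√46, √101):Q], so Q(γ) = Q(√46, √101).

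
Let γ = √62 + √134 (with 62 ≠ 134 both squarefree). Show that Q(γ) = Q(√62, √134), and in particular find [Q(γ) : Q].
[Q(γ) : Q] = 4 (equivalently, Q(γ) = Q(√62, √134))

Obviously Q(γ) ⊆ Q(√62, √134), and [Q(√62, √134):Q] = 4 (since 62, 134 are distinct squarefree integers > 1 with 8308 not a perfect square). To show equality we compute the minimal polynomial of γ. From γ = √62 + √134: γ^2 = 62 + 2√(8308) + 134 = 196 + 2√(8308), so γ^2 - 196 = 2√(8308); squaring, (γ^2 - 196)^2 = 4·8308, i.e. γ^4 - 392γ^2 + 38416 - 33232 = 0, i.e. γ^4 - 392γ^2 + 5184 = 0. So γ is a root of x^4 - 392x^2 + 5184. This polynomial is irreducible over Q: it has no rational root (each ±√62 ± √134 is irrational), and any factorization into two quadratics over Q would force √(8308) ∈ Q (pairing opposite roots) or √62, √134 ∈ Q (other pairings), all impossible. Hence [Q(γ):Q] = 4 = [Q(√62, √134):Q], so Q(γ) = Q(√62, √134).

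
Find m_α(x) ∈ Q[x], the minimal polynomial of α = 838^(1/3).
m_α(x) = x^3 - 838

α satisfies α^3 = 838, so x^3 - 838 annihilates α. By the rational root test, a rational root p/q (in lowest terms) of x^3 - 838 would satisfy p^3 = 838 q^3, forcing q = 1 and p^3 = 838; but 838 is not a perfect cube, contradiction. A monic cubic over Q with no rational root is irreducible (any nontrivial factorization would include a linear factor). Hence x^3 - 838 is the minimal polynomial of α, and in particular [Q(α):Q] = 3.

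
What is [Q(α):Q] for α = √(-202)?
[Q(α):Q] = 2

[Q(α):Q] equals the degree of the minimal polynomial of α. Here α^2 = -202 and x^2 + 202 is irreducible (d = -202 is squarefree, ≠ 1, hence not a square), so deg(m_α) = 2. Thus [Q(α):Q] = 2.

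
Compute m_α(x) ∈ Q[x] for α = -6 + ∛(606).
m_α(x) = x^3 + 18x^2 + 108x - 390

Set β = α + 6 = ∛(606), so β^3 = 606. Then (α + 6)^3 - 606 = 0, i.e. α is a root of g(x) = (x + 6)^3 - 606 = x^3 + 18x^2 + 108x - 390. Since g(x) = h(x + 6) where h(x) = x^3 - 606, and h is irreducible over Q (because 606 is not a perfect cube, so h has no rational root, and a monic cubic with no rational root is irreducible), g is also irreducible (irreducibility is preserved under the substitution x → x + 6). Hence m_α(x) = x^3 + 18x^2 + 108x - 390.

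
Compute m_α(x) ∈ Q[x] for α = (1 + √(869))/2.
m_α(x) = x^2 - x - 217

From 2α - 1 = √(869), squaring gives (2α - 1)^2 = 869, i.e. 4α^2 - 4α + 1 = 869, so α^2 - α + (1 - 869)/4 = 0. Since 869 ≡ 1 (mod 4), (1 - 869)/4 = -217 ∈ Z. The polynomial x^2 - x - 217 has discriminant 1 - 4·(-217) = 869, which is not a perfect square in Q (d = 869 is squarefree and ≠ 1), so x^2 - x - 217 is irreducible over Q. It is the minimal polynomial of α.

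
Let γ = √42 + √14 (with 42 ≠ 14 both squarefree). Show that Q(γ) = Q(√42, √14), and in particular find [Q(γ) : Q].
[Q(γ) : Q] = 4 (equivalently, Q(γ) = Q(√42, √14))

Obviously Q(γ) ⊆ Q(√42, √14), and [Q(√42, √14):Q] = 4 (since 42, 14 are distinct squarefree integers > 1 with 588 not a perfect square). To show equality we compute the minimal polynomial of γ. From γ = √42 + √14: γ^2 = 42 + 2√(588) + 14 = 56 + 2√(588), so γ^2 - 56 = 2√(588); squaring, (γ^2 - 56)^2 = 4·588, i.e. γ^4 - 112γ^2 + 3136 - 2352 = 0, i.e. γ^4 - 112γ^2 + 784 = 0. So γ is a root of x^4 - 112x^2 + 784. This polynomial is irreducible over Q: it has no rational root (each ±√42 ± √14 is irrational), and any factorization into two quadratics over Q would force √(588) ∈ Q (pairing opposite roots) or √42, √14 ∈ Q (other pairings), all impossible. Hence [Q(γ):Q] = 4 = [Q(√42, √14):Q], so Q(γ) = Q(√42, √14).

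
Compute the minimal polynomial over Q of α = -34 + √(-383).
m_α(x) = x^2 + 68x + 1539

From α + 34 = √(-383), squaring gives (α + 34)^2 = -383, i.e. α^2 + 68α + 1156 = -383, so α^2 + 68α + 1539 = 0. The discriminant of x^2 + 68x + 1539 is (68)^2 - 4·(1539) = 4624 - 6156 = -1532, and 4·(-383) is not a perfect square in Q since -383 is squarefree and ≠ 1. Hence x^2 + 68x + 1539 is irreducible over Q and is the minimal polynomial of α.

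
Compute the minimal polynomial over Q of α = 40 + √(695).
m_α(x) = x^2 - 80x + 905

From α - 40 = √(695), squaring gives (α - 40)^2 = 695, i.e. α^2 - 80α + 1600 = 695, so α^2 - 80α + 905 = 0. The discriminant of x^2 - 80x + 905 is (-80)^2 - 4·(905) = 6400 - 3620 = 2780, and 4·(695) is not a perfect square in Q since 695 is squarefree and ≠ 1. Hence x^2 - 80x + 905 is irreducible over Q and is the minimal polynomial of α.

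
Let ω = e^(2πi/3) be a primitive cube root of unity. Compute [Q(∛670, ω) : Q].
[Q(∛670, ω) : Q] = 6

[Q(∛670):Q] = 3 (min poly x^3 - 670, irreducible since 670 is not a perfect cube). [Q(ω):Q] = 2 (min poly x^2 + x + 1). Since Q(∛670) ⊂ R and ω ∉ R, we have ω ∉ Q(∛670), so x^2 + x + 1 remains irreducible over Q(∛670) and [Q(∛670, ω) : Q(∛670)] = 2. By the tower law, [Q(∛670, ω) : Q] = 3 · 2 = 6. (In fact Q(∛670, ω) is the splitting field of x^3 - 670 over Q.)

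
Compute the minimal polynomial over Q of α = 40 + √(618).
m_α(x) = x^2 - 80x + 982

From α - 40 = √(618), squaring gives (α - 40)^2 = 618, i.e. α^2 - 80α + 1600 = 618, so α^2 - 80α + 982 = 0. The discriminant of x^2 - 80x + 982 is (-80)^2 - 4·(982) = 6400 - 3928 = 2472, and 4·(618) is not a perfect square in Q since 618 is squarefree and ≠ 1. Hence x^2 - 80x + 982 is irreducible over Q and is the minimal polynomial of α.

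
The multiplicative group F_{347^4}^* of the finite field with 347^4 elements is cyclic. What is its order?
|F_{347^4}^*| = 14498327280

F_{347^4} has 347^4 = 14498327281 elements; its multiplicative group consists of all nonzero elements, so |F_{347^4}^*| = 14498327281 - 1 = 14498327280. (It is cyclic since any finite subgroup of the multiplicative group of a field is cyclic.)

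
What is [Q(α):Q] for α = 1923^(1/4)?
[Q(α):Q] = 4

α is a root of x^4 - 1923. By Eisenstein's criterion at the prime p = 3 (which divides the constant term 1923 but p^2 = 9 does not, since 1923 is squarefree), x^4 - 1923 is irreducible over Q. Hence [Q(α):Q] = 4.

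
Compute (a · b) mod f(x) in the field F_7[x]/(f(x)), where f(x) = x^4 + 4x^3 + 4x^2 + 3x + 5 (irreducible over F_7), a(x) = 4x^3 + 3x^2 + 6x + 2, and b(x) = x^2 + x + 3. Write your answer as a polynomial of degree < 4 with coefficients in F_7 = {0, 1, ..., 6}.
a · b ≡ 6x^3 + 6x^2 + 6x + 2 (mod f(x))

Multiply in F_7[x]: a(x)·b(x) = (4x^3 + 3x^2 + 6x + 2)·(x^2 + x + 3) = 4x^5 + 3x^2 + 6x + 6. This has degree ≥ 4, so divide by f(x) over F_7: 4x^5 + 3x^2 + 6x + 6 = (4x + 5)·(x^4 + 4x^3 + 4x^2 + 3x + 5) + (6x^3 + 6x^2 + 6x + 2). Hence a·b ≡ 6x^3 + 6x^2 + 6x + 2 (mod f). (F_7[x]/(f) is a field with 7^4 = 2401 elements since f is irreducible of degree 4.)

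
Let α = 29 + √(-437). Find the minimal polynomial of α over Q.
m_α(x) = x^2 - 58x + 1278

From α - 29 = √(-437), squaring gives (α - 29)^2 = -437, i.e. α^2 - 58α + 841 = -437, so α^2 - 58α + 1278 = 0. The discriminant of x^2 - 58x + 1278 is (-58)^2 - 4·(1278) = 3364 - 5112 = -1748, and 4·(-437) is not a perfect square in Q since -437 is squarefree and ≠ 1. Hence x^2 - 58x + 1278 is irreducible over Q and is the minimal polynomial of α.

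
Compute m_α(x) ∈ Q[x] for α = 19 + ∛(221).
m_α(x) = x^3 - 57x^2 + 1083x - 7080

Set β = α - 19 = ∛(221), so β^3 = 221. Then (α - 19)^3 - 221 = 0, i.e. α is a root of g(x) = (x - 19)^3 - 221 = x^3 - 57x^2 + 1083x - 7080. Since g(x) = h(x - 19) where h(x) = x^3 - 221, and h is irreducible over Q (because 221 is not a perfect cube, so h has no rational root, and a monic cubic with no rational root is irreducible), g is also irreducible (irreducibility is preserved under the substitution x → x - 19). Hence m_α(x) = x^3 - 57x^2 + 1083x - 7080.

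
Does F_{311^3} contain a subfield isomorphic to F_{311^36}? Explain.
No: F_{311^36} is not a subfield of F_{311^3}

F_{p^m} embeds in F_{p^n} iff m | n. Here 36 ∤ 3 (since 3 = 0·36 + 3 with remainder 3 ≠ 0), so F_{311^36} is not a subfield of F_{311^3}. Equivalently: if it were, the tower law would give 36 = [F_{311^36}:F_311] dividing [F_{311^3}:F_311] = 3, contradiction.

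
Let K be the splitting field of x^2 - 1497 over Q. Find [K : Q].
[K : Q] = 2

f(x) = x^2 - 1497 factors as (x - √1497)(x + √1497). The splitting field is K = Q(√1497). Since 1497 is squarefree and > 1, it is not a perfect square, so x^2 - 1497 is irreducible over Q and [Q(√1497) : Q] = 2. Hence [K : Q] = 2.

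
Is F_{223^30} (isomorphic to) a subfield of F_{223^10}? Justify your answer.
No: F_{223^30} is not a subfield of F_{223^10}

F_{p^m} embeds in F_{p^n} iff m | n. Here 30 ∤ 10 (since 10 = 0·30 + 10 with remainder 10 ≠ 0), so F_{223^30} is not a subfield of F_{223^10}. Equivalently: if it were, the tower law would give 30 = [F_{223^30}:F_223] dividing [F_{223^10}:F_223] = 10, contradiction.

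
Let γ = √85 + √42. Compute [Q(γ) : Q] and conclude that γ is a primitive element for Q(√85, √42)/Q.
[Q(γ) : Q] = 4 (equivalently, Q(γ) = Q(√85, √42))

Obviously Q(γ) ⊆ Q(√85, √42), and [Q(√85, √42):Q] = 4 (since 85, 42 are distinct squarefree integers > 1 with 3570 not a perfect square). To show equality we compute the minimal polynomial of γ. From γ = √85 + √42: γ^2 = 85 + 2√(3570) + 42 = 127 + 2√(3570), so γ^2 - 127 = 2√(3570); squaring, (γ^2 - 127)^2 = 4·3570, i.e. γ^4 - 254γ^2 + 16129 - 14280 = 0, i.e. γ^4 - 254γ^2 + 1849 = 0. So γ is a root of x^4 - 254x^2 + 1849. This polynomial is irreducible over Q: it has no rational root (each ±√85 ± √42 is irrational), and any factorization into two quadratics over Q would force √(3570) ∈ Q (pairing opposite roots) or √85, √42 ∈ Q (other pairings), all impossible. Hence [Q(γ):Q] = 4 = [Q(√85, √42):Q], so Q(γ) = Q(√85, √42).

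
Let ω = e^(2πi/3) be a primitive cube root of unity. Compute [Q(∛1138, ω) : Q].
[Q(∛1138, ω) : Q] = 6

[Q(∛1138):Q] = 3 (min poly x^3 - 1138, irreducible since 1138 is not a perfect cube). [Q(ω):Q] = 2 (min poly x^2 + x + 1). Since Q(∛1138) ⊂ R and ω ∉ R, we have ω ∉ Q(∛1138), so x^2 + x + 1 remains irreducible over Q(∛1138) and [Q(∛1138, ω) : Q(∛1138)] = 2. By the tower law, [Q(∛1138, ω) : Q] = 3 · 2 = 6. (In fact Q(∛1138, ω) is the splitting field of x^3 - 1138 over Q.)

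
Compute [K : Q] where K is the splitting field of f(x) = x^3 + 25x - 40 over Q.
[K : Q] = 6

By the rational root test, any rational root of the monic integer polynomial f(x) = x^3 + 25x - 40 must be an integer dividing the constant term -40, i.e. one of ±{1, 2, 4, 5, 8, 10, 20, 40}. Evaluating: f(1) = -14, f(-1) = -66, f(2) = 18, f(-2) = -98, f(4) = 124, f(-4) = -204, f(5) = 210, f(-5) = -290, f(8) = 672, f(-8) = -752, f(10) = 1210, f(-10) = -1290, f(20) = 8460, f(-20) = -8540, f(40) = 64960, f(-40) = -65040; none is 0, so f has no rational root and is therefore irreducible over Q (a cubic with no linear factor over a field is irreducible). For an irreducible cubic, the Galois group is A_3 or S_3 according as the discriminant disc(f) = -4a^3 - 27b^2 = -4·(25)^3 - 27·(-40)^2 = -105700 is or is not a square in Q. Here disc(f) = -105700 is not a perfect square in Q, so the Galois group of f over Q is not contained in A_3 and must be all of S_3. The splitting field has degree |S_3| = 6 over Q, so [K : Q] = 6.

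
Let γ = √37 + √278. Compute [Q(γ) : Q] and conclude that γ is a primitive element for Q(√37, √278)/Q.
[Q(γ) : Q] = 4 (equivalently, Q(γ) = Q(√37, √278))

Obviously Q(γ) ⊆ Q(√37, √278), and [Q(√37, √278):Q] = 4 (since 37, 278 are distinct squarefree integers > 1 with 10286 not a perfect square). To show equality we compute the minimal polynomial of γ. From γ = √37 + √278: γ^2 = 37 + 2√(10286) + 278 = 315 + 2√(10286), so γ^2 - 315 = 2√(10286); squaring, (γ^2 - 315)^2 = 4·10286, i.e. γ^4 - 630γ^2 + 99225 - 41144 = 0, i.e. γ^4 - 630γ^2 + 58081 = 0. So γ is a root of x^4 - 630x^2 + 58081. This polynomial is irreducible over Q: it has no rational root (each ±√37 ± √278 is irrational), and any factorization into two quadratics over Q would force √(10286) ∈ Q (pairing opposite roots) or √37, √278 ∈ Q (other pairings), all impossible. Hence [Q(γ):Q] = 4 = [Q(√37, √278):Q], so Q(γ) = Q(√37, √278).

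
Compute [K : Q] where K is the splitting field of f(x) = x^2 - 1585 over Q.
[K : Q] = 2

f(x) = x^2 - 1585 factors as (x - √1585)(x + √1585). The splitting field is K = Q(√1585). Since 1585 is squarefree and > 1, it is not a perfect square, so x^2 - 1585 is irreducible over Q and [Q(√1585) : Q] = 2. Hence [K : Q] = 2.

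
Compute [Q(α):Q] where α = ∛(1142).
[Q(α):Q] = 3

The minimal polynomial of α is x^3 - 1142, irreducible over Q since 1142 is not a perfect cube (so x^3 - 1142 has no rational root). Hence [Q(α):Q] = deg(m_α) = 3.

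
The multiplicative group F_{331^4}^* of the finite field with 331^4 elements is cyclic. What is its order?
|F_{331^4}^*| = 12003612720

F_{331^4} has 331^4 = 12003612721 elements; its multiplicative group consists of all nonzero elements, so |F_{331^4}^*| = 12003612721 - 1 = 12003612720. (It is cyclic since any finite subgroup of the multiplicative group of a field is cyclic.)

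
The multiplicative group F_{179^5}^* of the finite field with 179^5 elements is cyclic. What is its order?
|F_{179^5}^*| = 183765996898

F_{179^5} has 179^5 = 183765996899 elements; its multiplicative group consists of all nonzero elements, so |F_{179^5}^*| = 183765996899 - 1 = 183765996898. (It is cyclic since any finite subgroup of the multiplicative group of a field is cyclic.)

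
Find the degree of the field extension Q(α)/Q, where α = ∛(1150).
[Q(α):Q] = 3

The minimal polynomial of α is x^3 - 1150, irreducible over Q since 1150 is not a perfect cube (so x^3 - 1150 has no rational root). Hence [Q(α):Q] = deg(m_α) = 3.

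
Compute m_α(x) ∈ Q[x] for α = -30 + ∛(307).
m_α(x) = x^3 + 90x^2 + 2700x + 26693

Set β = α + 30 = ∛(307), so β^3 = 307. Then (α + 30)^3 - 307 = 0, i.e. α is a root of g(x) = (x + 30)^3 - 307 = x^3 + 90x^2 + 2700x + 26693. Since g(x) = h(x + 30) where h(x) = x^3 - 307, and h is irreducible over Q (because 307 is not a perfect cube, so h has no rational root, and a monic cubic with no rational root is irreducible), g is also irreducible (irreducibility is preserved under the substitution x → x + 30). Hence m_α(x) = x^3 + 90x^2 + 2700x + 26693.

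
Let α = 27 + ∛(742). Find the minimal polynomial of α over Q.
m_α(x) = x^3 - 81x^2 + 2187x - 20425

Set β = α - 27 = ∛(742), so β^3 = 742. Then (α - 27)^3 - 742 = 0, i.e. α is a root of g(x) = (x - 27)^3 - 742 = x^3 - 81x^2 + 2187x - 20425. Since g(x) = h(x - 27) where h(x) = x^3 - 742, and h is irreducible over Q (because 742 is not a perfect cube, so h has no rational root, and a monic cubic with no rational root is irreducible), g is also irreducible (irreducibility is preserved under the substitution x → x - 27). Hence m_α(x) = x^3 - 81x^2 + 2187x - 20425.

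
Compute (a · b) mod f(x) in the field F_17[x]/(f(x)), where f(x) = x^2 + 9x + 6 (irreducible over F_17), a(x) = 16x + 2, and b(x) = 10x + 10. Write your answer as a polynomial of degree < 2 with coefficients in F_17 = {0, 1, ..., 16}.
a · b ≡ 15x + 12 (mod f(x))

Multiply in F_17[x]: a(x)·b(x) = (16x + 2)·(10x + 10) = 7x^2 + 10x + 3. This has degree ≥ 2, so divide by f(x) over F_17: 7x^2 + 10x + 3 = (7)·(x^2 + 9x + 6) + (15x + 12). Hence a·b ≡ 15x + 12 (mod f). (F_17[x]/(f) is a field with 17^2 = 289 elements since f is irreducible of degree 2.)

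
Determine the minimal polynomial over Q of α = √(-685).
m_α(x) = x^2 + 685

α satisfies α^2 + 685 = 0, so x^2 + 685 annihilates α. Since d = -685 is squarefree and ≠ 1, it is not a perfect square in Q, so x^2 + 685 has no rational root and is therefore irreducible over Q (a degree-2 polynomial over a field is irreducible iff it has no root). Hence m_α(x) = x^2 + 685.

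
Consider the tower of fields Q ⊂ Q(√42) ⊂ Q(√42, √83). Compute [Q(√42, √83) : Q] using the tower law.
[Q(√42, √83) : Q] = 4

[Q(√42):Q] = 2 (min poly x^2 - 42, irreducible since 42 is squarefree > 1). For the top step, suppose √83 ∈ Q(√42), say √83 = c + d√42 with c, d ∈ Q. Squaring: 83 = c^2 + 42d^2 + 2cd√42. Since √42 ∉ Q this forces 2cd = 0. If d = 0 then √83 = c ∈ Q, contradicting 83 squarefree > 1. If c = 0 then 83 = 42d^2, so 42·83 = (42d)^2 is a perfect square in Q — but 42·83 = 3486 is not a perfect square (since 42 and 83 are distinct squarefree integers). Contradiction. Hence √83 ∉ Q(√42), so x^2 - 83 stays irreducible over Q(√42) and [Q(√42, √83) : Q(√42)] = 2. By the tower law, [Q(√42, √83) : Q] = 2 · 2 = 4.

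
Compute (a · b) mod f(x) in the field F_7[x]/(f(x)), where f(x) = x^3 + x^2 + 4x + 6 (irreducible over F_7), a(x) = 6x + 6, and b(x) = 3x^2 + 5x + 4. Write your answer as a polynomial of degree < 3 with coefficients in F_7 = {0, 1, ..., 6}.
a · b ≡ 2x^2 + 3x (mod f(x))

Multiply in F_7[x]: a(x)·b(x) = (6x + 6)·(3x^2 + 5x + 4) = 4x^3 + 6x^2 + 5x + 3. This has degree ≥ 3, so divide by f(x) over F_7: 4x^3 + 6x^2 + 5x + 3 = (4)·(x^3 + x^2 + 4x + 6) + (2x^2 + 3x). Hence a·b ≡ 2x^2 + 3x (mod f). (F_7[x]/(f) is a field with 7^3 = 343 elements since f is irreducible of degree 3.)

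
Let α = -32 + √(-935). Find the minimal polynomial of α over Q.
m_α(x) = x^2 + 64x + 1959

From α + 32 = √(-935), squaring gives (α + 32)^2 = -935, i.e. α^2 + 64α + 1024 = -935, so α^2 + 64α + 1959 = 0. The discriminant of x^2 + 64x + 1959 is (64)^2 - 4·(1959) = 4096 - 7836 = -3740, and 4·(-935) is not a perfect square in Q since -935 is squarefree and ≠ 1. Hence x^2 + 64x + 1959 is irreducible over Q and is the minimal polynomial of α.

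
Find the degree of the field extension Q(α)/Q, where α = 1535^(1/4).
[Q(α):Q] = 4

α is a root of x^4 - 1535. By Eisenstein's criterion at the prime p = 5 (which divides the constant term 1535 but p^2 = 25 does not, since 1535 is squarefree), x^4 - 1535 is irreducible over Q. Hence [Q(α):Q] = 4.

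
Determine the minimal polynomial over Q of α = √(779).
m_α(x) = x^2 - 779

α satisfies α^2 - 779 = 0, so x^2 - 779 annihilates α. Since d = 779 is squarefree and ≠ 1, it is not a perfect square in Q, so x^2 - 779 has no rational root and is therefore irreducible over Q (a degree-2 polynomial over a field is irreducible iff it has no root). Hence m_α(x) = x^2 - 779.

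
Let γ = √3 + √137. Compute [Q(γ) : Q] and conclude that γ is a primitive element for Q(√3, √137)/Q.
[Q(γ) : Q] = 4 (equivalently, Q(γ) = Q(√3, √137))

Obviously Q(γ) ⊆ Q(√3, √137), and [Q(√3, √137):Q] = 4 (since 3, 137 are distinct squarefree integers > 1 with 411 not a perfect square). To show equality we compute the minimal polynomial of γ. From γ = √3 + √137: γ^2 = 3 + 2√(411) + 137 = 140 + 2√(411), so γ^2 - 140 = 2√(411); squaring, (γ^2 - 140)^2 = 4·411, i.e. γ^4 - 280γ^2 + 19600 - 1644 = 0, i.e. γ^4 - 280γ^2 + 17956 = 0. So γ is a root of x^4 - 280x^2 + 17956. This polynomial is irreducible over Q: it has no rational root (each ±√3 ± √137 is irrational), and any factorization into two quadratics over Q would force √(411) ∈ Q (pairing opposite roots) or √3, √137 ∈ Q (other pairings), all impossible. Hence [Q(γ):Q] = 4 = [Q(√3, √137):Q], so Q(γ) = Q(√3, √137).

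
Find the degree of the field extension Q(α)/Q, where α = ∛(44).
[Q(α):Q] = 3

The minimal polynomial of α is x^3 - 44, irreducible over Q since 44 is not a perfect cube (so x^3 - 44 has no rational root). Hence [Q(α):Q] = deg(m_α) = 3.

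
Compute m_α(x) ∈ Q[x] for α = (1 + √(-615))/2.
m_α(x) = x^2 - x + 154

From 2α - 1 = √(-615), squaring gives (2α - 1)^2 = -615, i.e. 4α^2 - 4α + 1 = -615, so α^2 - α + (1 + 615)/4 = 0. Since -615 ≡ 1 (mod 4), (1 + 615)/4 = 154 ∈ Z. The polynomial x^2 - x + 154 has discriminant 1 - 4·(154) = -615, which is not a perfect square in Q (d = -615 is squarefree and ≠ 1), so x^2 - x + 154 is irreducible over Q. It is the minimal polynomial of α.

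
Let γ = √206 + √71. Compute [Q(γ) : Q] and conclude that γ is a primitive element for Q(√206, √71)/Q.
[Q(γ) : Q] = 4 (equivalently, Q(γ) = Q(√206, √71))

Obviously Q(γ) ⊆ Q(√206, √71), and [Q(√206, √71):Q] = 4 (since 206, 71 are distinct squarefree integers > 1 with 14626 not a perfect square). To show equality we compute the minimal polynomial of γ. From γ = √206 + √71: γ^2 = 206 + 2√(14626) + 71 = 277 + 2√(14626), so γ^2 - 277 = 2√(14626); squaring, (γ^2 - 277)^2 = 4·14626, i.e. γ^4 - 554γ^2 + 76729 - 58504 = 0, i.e. γ^4 - 554γ^2 + 18225 = 0. So γ is a root of x^4 - 554x^2 + 18225. This polynomial is irreducible over Q: it has no rational root (each ±√206 ± √71 is irrational), and any factorization into two quadratics over Q would force √(14626) ∈ Q (pairing opposite roots) or √206, √71 ∈ Q (other pairings), all impossible. Hence [Q(γ):Q] = 4 = [Q(√206, √71):Q], so Q(γ) = Q(√206, √71).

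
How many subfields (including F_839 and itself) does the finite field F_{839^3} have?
F_{839^3} has 2 subfields

The subfields of F_{p^n} are exactly the fields F_{p^d} for d | n (each is the fixed field of the unique index-d subgroup of Gal(F_{p^n}/F_p) ≅ Z/nZ). The divisors of n = 3 are {1, 3}, giving 2 subfields: F_{839^1}, F_{839^3}.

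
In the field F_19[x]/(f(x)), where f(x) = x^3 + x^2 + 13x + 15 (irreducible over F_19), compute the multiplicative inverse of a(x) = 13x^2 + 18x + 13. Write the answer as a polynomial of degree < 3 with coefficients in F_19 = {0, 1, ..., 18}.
a(x)^(-1) ≡ 13x^2 + 11x + 15 (mod f(x))

Since f is irreducible over F_19, F_19[x]/(f) is a field and a(x) ≠ 0 has an inverse. Apply the extended Euclidean algorithm to f(x) and a(x) in F_19[x]: f(x) = (3x + 12)·a(x) + (5x + 11);  a(x) = (14x + 7)·(5x + 11) + (12). The last nonzero remainder is the constant 12 = gcd(f, a) in F_19. Back-substituting through the division chain expresses 12 = s(x)·a(x) + t(x)·f(x) with s(x) ≡ 4x^2 + 18x + 9 (mod f), so (4x^2 + 18x + 9)·a(x) ≡ 12 (mod f). Multiplying by 12^(-1) ≡ 8 in F_19 gives a(x)^(-1) ≡ 8·(4x^2 + 18x + 9) ≡ 13x^2 + 11x + 15 (mod f). Check: (13x^2 + 18x + 13)·(13x^2 + 11x + 15) = 17x^4 + 16x^3 + 11x^2 + 14x + 5 ≡ 1 (mod x^3 + x^2 + 13x + 15).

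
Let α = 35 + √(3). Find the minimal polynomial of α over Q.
m_α(x) = x^2 - 70x + 1222

From α - 35 = √(3), squaring gives (α - 35)^2 = 3, i.e. α^2 - 70α + 1225 = 3, so α^2 - 70α + 1222 = 0. The discriminant of x^2 - 70x + 1222 is (-70)^2 - 4·(1222) = 4900 - 4888 = 12, and 4·(3) is not a perfect square in Q since 3 is squarefree and ≠ 1. Hence x^2 - 70x + 1222 is irreducible over Q and is the minimal polynomial of α.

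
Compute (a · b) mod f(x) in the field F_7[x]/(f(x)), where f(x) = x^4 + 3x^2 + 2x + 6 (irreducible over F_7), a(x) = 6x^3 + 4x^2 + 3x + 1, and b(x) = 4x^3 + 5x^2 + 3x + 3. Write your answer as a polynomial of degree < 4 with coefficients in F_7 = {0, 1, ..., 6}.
a · b ≡ 3x^3 + 3x^2 + 4x + 2 (mod f(x))

Multiply in F_7[x]: a(x)·b(x) = (6x^3 + 4x^2 + 3x + 1)·(4x^3 + 5x^2 + 3x + 3) = 3x^6 + 4x^5 + x^4 + 5x^2 + 5x + 3. This has degree ≥ 4, so divide by f(x) over F_7: 3x^6 + 4x^5 + x^4 + 5x^2 + 5x + 3 = (3x^2 + 4x + 6)·(x^4 + 3x^2 + 2x + 6) + (3x^3 + 3x^2 + 4x + 2). Hence a·b ≡ 3x^3 + 3x^2 + 4x + 2 (mod f). (F_7[x]/(f) is a field with 7^4 = 2401 elements since f is irreducible of degree 4.)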